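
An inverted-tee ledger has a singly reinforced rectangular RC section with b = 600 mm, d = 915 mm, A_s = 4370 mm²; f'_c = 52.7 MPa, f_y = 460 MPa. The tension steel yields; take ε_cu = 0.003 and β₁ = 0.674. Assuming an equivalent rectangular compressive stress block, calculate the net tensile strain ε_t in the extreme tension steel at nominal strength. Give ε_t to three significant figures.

ε_t ≈ 0.0217

a = A_s f_y/(0.85 f'_c b) = 74.79 mm.
β₁ = 0.674, so c = a/β₁ = 74.79/0.674 = 110.96 mm.
From the linear strain diagram with ε_cu = 0.003: ε_t = 0.003 (d − c)/c = 0.003 × (915 − 110.96)/110.96 = 0.0217.
Since ε_t ≥ 0.005, the section is tension-controlled.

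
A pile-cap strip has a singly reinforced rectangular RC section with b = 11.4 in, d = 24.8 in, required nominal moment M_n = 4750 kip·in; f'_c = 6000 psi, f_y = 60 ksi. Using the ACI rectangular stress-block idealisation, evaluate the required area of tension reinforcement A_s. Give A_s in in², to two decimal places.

From M_n = 0.85 f'_c a b (d − a/2):
a = d − √(d² − 2M_n/(0.85 f'_c b)) = 24.8 − √(24.8² − 2 × 4750/(0.85 × 6 × 11.4)) = 3.548 in.
A_s = 0.85 f'_c a b / f_y = 0.85 × 6 × 3.548 × 11.4 / 60 = 3.438 in².

A_s ≈ 3.44 in²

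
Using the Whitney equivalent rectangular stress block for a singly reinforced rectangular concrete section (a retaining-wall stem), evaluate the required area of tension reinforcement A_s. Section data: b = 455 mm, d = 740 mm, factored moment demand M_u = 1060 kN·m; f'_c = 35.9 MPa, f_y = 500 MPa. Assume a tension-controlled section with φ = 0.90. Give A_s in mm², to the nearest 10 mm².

M_n = M_u/φ = 1060/0.90 = 1177.78 kN·m.
With M_n = 0.85 f'_c a b (d − a/2), solve the quadratic for a:
a = d − √(d² − 2M_n/(0.85 f'_c b)) = 740 − √(740² − 2 × 1177.78×10⁶/(0.85 × 35.9 × 455)) = 125.23 mm.
A_s = 0.85 f'_c a b / f_y = 0.85 × 35.9 × 125.23 × 455 / 500 = 3477.5 mm².

A_s ≈ 3480 mm²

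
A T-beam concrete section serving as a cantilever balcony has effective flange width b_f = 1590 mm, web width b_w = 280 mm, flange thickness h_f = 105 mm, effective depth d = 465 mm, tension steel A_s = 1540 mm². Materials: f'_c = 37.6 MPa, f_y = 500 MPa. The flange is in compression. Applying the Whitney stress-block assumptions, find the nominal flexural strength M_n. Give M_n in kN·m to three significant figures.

Tension: T = A_s f_y = 1540 × 500 = 770000 N.
Try a within the flange: a = T/(0.85 f'_c b_f) = 770000/(0.85 × 37.6 × 1590) = 15.15 mm.
Since a = 15.15 ≤ h_f = 105 mm, the stress block lies entirely in the flange; analyse as a rectangular beam of width b_f.
M_n = T(d − a/2) = 770000 × (465 − 7.575) = 352.22 × 10⁶ N·mm.
M_n = 352.22 kN·m.

M_n ≈ 352 kN·m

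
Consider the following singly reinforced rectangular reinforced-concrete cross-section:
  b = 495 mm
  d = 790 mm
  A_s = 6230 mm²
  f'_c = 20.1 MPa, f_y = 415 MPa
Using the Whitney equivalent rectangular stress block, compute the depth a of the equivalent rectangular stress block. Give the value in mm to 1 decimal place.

T = A_s f_y = 6230 × 415 = 2585450 N = 2585.45 kN.
Setting C = 0.85 f'_c a b equal to T: a = 2585450/(0.85 × 20.1 × 495) = 305.7 mm.

a ≈ 305.7 mm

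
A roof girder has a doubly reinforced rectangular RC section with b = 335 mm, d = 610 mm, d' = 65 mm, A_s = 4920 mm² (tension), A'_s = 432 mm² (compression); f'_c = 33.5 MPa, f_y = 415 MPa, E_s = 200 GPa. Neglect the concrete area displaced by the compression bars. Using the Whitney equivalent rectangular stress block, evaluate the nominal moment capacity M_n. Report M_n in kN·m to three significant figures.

M_n ≈ 1050 kN·m

Assume both tension and compression steel yield.
Net tension couple steel: A_s − A'_s = 4488 mm².
a = (A_s − A'_s) f_y / (0.85 f'_c b) = 1862520/(0.85 × 33.5 × 335) = 195.25 mm.
c = a/β₁ = 195.25/0.811 = 240.75 mm; ε'_s = 0.003(c − d')/c = 0.0022 ≥ f_y/E_s = 0.0021, so compression steel does yield.
M_n = (A_s − A'_s) f_y (d − a/2) + A'_s f_y (d − d') = [1862520 × (610 − 97.625) + 179280 × (610 − 65)] × 10⁻⁶ = 954.31 + 97.71 = 1052.02 kN·m.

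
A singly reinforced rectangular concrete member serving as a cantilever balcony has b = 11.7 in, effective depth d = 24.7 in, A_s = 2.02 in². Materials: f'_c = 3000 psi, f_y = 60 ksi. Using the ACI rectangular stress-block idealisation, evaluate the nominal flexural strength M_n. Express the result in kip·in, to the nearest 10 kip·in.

M_n ≈ 2750 kip·in

T = A_s f_y = 2.02 × 60 = 121.2 kips.
a = T/(0.85 f'_c b) = 121.2/(0.85 × 3 × 11.7) = 4.062 in.
M_n = T(d − a/2) = 121.2 × (24.7 − 2.031) = 2747.5 kip·in.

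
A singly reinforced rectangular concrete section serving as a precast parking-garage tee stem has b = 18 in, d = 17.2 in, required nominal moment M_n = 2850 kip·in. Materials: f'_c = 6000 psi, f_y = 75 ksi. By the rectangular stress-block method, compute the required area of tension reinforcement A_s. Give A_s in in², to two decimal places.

A_s ≈ 2.34 in²

From M_n = 0.85 f'_c a b (d − a/2):
a = d − √(d² − 2M_n/(0.85 f'_c b)) = 17.2 − √(17.2² − 2 × 2850/(0.85 × 6 × 18)) = 1.911 in.
A_s = 0.85 f'_c a b / f_y = 0.85 × 6 × 1.911 × 18 / 75 = 2.339 in².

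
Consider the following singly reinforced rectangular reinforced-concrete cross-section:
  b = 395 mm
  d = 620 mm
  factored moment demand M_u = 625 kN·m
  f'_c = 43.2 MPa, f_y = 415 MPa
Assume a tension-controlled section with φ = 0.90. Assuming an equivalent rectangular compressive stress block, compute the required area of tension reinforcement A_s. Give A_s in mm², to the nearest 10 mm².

M_n = M_u/φ = 625/0.90 = 694.444 kN·m.
With M_n = 0.85 f'_c a b (d − a/2), solve the quadratic for a:
a = d − √(d² − 2M_n/(0.85 f'_c b)) = 620 − √(620² − 2 × 694.444×10⁶/(0.85 × 43.2 × 395)) = 82.74 mm.
A_s = 0.85 f'_c a b / f_y = 0.85 × 43.2 × 82.74 × 395 / 415 = 2891.8 mm².

A_s ≈ 2890 mm²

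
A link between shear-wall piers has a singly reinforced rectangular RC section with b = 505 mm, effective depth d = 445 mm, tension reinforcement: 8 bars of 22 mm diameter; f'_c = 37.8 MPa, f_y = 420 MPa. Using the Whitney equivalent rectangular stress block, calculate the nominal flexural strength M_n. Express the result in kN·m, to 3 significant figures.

A_s = 8 × 380 = 3040 mm².
T = A_s f_y = 3040 × 420 = 1276800 N = 1276.8 kN.
From C = T: a = T/(0.85 f'_c b) = 1276800/(0.85 × 37.8 × 505) = 78.69 mm.
M_n = T(d − a/2) = 1276.8 kN × (445 − 39.345) mm = 517.94 kN·m.

M_n ≈ 518 kN·m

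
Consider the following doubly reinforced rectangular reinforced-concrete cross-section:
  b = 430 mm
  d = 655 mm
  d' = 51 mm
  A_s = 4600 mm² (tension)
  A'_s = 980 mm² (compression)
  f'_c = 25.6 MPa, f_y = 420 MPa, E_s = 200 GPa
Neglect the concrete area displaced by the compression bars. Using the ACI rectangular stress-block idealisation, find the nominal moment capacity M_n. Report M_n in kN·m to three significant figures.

Assume both tension and compression steel yield.
Net tension couple steel: A_s − A'_s = 3620 mm².
a = (A_s − A'_s) f_y / (0.85 f'_c b) = 1520400/(0.85 × 25.6 × 430) = 162.49 mm.
c = a/β₁ = 162.49/0.85 = 191.16 mm; ε'_s = 0.003(c − d')/c = 0.0022 ≥ f_y/E_s = 0.0021, so compression steel does yield.
M_n = (A_s − A'_s) f_y (d − a/2) + A'_s f_y (d − d') = [1520400 × (655 − 81.245) + 411600 × (655 − 51)] × 10⁻⁶ = 872.34 + 248.61 = 1120.95 kN·m.

M_n ≈ 1120 kN·m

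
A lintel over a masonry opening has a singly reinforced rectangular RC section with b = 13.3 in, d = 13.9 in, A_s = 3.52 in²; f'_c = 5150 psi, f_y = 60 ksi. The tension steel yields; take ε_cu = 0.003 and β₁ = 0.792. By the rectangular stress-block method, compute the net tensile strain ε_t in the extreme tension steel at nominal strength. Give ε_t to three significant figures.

ε_t ≈ 0.00610

a = A_s f_y/(0.85 f'_c b) = 3.628 in.
β₁ = 0.792, so c = a/β₁ = 3.628/0.792 = 4.581 in.
From the linear strain diagram with ε_cu = 0.003: ε_t = 0.003 (d − c)/c = 0.003 × (13.9 − 4.581)/4.581 = 0.00610.
Since ε_t ≥ 0.005, the section is tension-controlled.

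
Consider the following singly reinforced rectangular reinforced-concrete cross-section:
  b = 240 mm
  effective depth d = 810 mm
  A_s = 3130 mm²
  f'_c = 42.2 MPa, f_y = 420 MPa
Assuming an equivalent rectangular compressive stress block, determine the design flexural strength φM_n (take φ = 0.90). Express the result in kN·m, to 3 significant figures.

T = A_s f_y = 3130 × 420 = 1314600 N = 1314.6 kN.
From C = T: a = T/(0.85 f'_c b) = 1314600/(0.85 × 42.2 × 240) = 152.70 mm.
M_n = T(d − a/2) = 1314.6 kN × (810 − 76.35) mm = 964.46 kN·m.
φM_n = 0.90 × 964.46 = 868.01 kN·m.

φM_n ≈ 868 kN·m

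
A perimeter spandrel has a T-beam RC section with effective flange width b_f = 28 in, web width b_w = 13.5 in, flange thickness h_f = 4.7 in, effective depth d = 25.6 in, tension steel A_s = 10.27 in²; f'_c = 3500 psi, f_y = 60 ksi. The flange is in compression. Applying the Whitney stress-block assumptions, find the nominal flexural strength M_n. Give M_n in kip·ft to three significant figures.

Tension: T = A_s f_y = 10.27 × 60 = 616.2 kips.
Try a within the flange: a = T/(0.85 f'_c b_f) = 616.2/(0.85 × 3.5 × 28) = 7.397 in.
a = 7.397 > h_f = 4.7 in: the block extends into the web. Split into flange-overhang and web parts.
C_f = 0.85 f'_c (b_f − b_w) h_f = 0.85 × 3.5 × (28 − 13.5) × 4.7 = 202.7 kips.
Remaining web compression depth: a_w = (T − C_f)/(0.85 f'_c b_w) = (616.2 − 202.7)/(0.85 × 3.5 × 13.5) = 10.296 in.
M_n = C_f(d − h_f/2) + (T − C_f)(d − a_w/2) = 202.7 × (25.6 − 2.35) + 413.5 × (25.6 − 5.148) = 4712.8 + 8456.9 = 13169.7 kip·in.
M_n = 13169.7/12 = 1097.48 kip·ft.

M_n ≈ 1100 kip·ft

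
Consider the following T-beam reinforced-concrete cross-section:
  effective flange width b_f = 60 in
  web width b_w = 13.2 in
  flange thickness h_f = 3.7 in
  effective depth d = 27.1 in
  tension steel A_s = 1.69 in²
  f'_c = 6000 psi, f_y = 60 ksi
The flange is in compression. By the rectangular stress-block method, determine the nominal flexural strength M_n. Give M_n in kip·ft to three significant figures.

M_n ≈ 228 kip·ft

Tension: T = A_s f_y = 1.69 × 60 = 101.4 kips.
Try a within the flange: a = T/(0.85 f'_c b_f) = 101.4/(0.85 × 6 × 60) = 0.331 in.
Since a = 0.331 ≤ h_f = 3.7 in, the stress block lies entirely in the flange; analyse as a rectangular beam of width b_f.
M_n = T(d − a/2) = 101.4 × (27.1 − 0.1655) = 2731.2 kip·in.
M_n = 2731.2/12 = 227.60 kip·ft.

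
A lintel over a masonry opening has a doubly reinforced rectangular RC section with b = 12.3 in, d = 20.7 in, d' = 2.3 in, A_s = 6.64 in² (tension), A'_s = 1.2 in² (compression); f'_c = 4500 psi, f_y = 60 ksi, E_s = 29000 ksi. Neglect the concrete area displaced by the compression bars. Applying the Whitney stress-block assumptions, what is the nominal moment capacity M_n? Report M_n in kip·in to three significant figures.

M_n ≈ 6950 kip·in

Assume both steels yield.
a = (A_s − A'_s) f_y/(0.85 f'_c b) = (6.64 − 1.2) × 60/(0.85 × 4.5 × 12.3) = 6.938 in.
c = a/β₁ = 6.938/0.825 = 8.410 in; ε'_s = 0.003(c − d')/c = 0.0022 ≥ ε_y = 0.0021, so the compression steel yields.
M_n = (A_s − A'_s) f_y (d − a/2) + A'_s f_y (d − d') = 326.4 × (20.7 − 3.469) + 72 × (20.7 − 2.3) = 5624.2 + 1324.8 = 6949.0 kip·in.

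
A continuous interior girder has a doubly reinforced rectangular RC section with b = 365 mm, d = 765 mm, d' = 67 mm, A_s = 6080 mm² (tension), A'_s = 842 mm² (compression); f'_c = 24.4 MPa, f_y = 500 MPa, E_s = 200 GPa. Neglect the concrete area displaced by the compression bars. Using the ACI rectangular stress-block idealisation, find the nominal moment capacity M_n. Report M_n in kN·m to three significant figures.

M_n ≈ 1840 kN·m

Assume both tension and compression steel yield.
Net tension couple steel: A_s − A'_s = 5238 mm².
a = (A_s − A'_s) f_y / (0.85 f'_c b) = 2619000/(0.85 × 24.4 × 365) = 345.97 mm.
c = a/β₁ = 345.97/0.85 = 407.02 mm; ε'_s = 0.003(c − d')/c = 0.0025 ≥ f_y/E_s = 0.0025, so compression steel does yield.
M_n = (A_s − A'_s) f_y (d − a/2) + A'_s f_y (d − d') = [2619000 × (765 − 172.985) + 421000 × (765 − 67)] × 10⁻⁶ = 1550.49 + 293.86 = 1844.35 kN·m.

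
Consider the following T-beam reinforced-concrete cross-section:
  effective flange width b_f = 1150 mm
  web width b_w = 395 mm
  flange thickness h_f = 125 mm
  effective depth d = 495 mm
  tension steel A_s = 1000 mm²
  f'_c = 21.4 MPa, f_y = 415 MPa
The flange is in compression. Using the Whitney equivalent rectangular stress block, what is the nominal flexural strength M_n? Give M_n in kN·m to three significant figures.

Tension: T = A_s f_y = 1000 × 415 = 415000 N.
Try a within the flange: a = T/(0.85 f'_c b_f) = 415000/(0.85 × 21.4 × 1150) = 19.84 mm.
Since a = 19.84 ≤ h_f = 125 mm, the stress block lies entirely in the flange; analyse as a rectangular beam of width b_f.
M_n = T(d − a/2) = 415000 × (495 − 9.92) = 201.31 × 10⁶ N·mm.
M_n = 201.31 kN·m.

M_n ≈ 201 kN·m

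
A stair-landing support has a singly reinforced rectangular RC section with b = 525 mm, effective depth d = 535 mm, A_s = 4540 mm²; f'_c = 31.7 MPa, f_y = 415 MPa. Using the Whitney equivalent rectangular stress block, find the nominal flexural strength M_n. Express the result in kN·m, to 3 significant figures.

T = A_s f_y = 4540 × 415 = 1884100 N = 1884.1 kN.
From C = T: a = T/(0.85 f'_c b) = 1884100/(0.85 × 31.7 × 525) = 133.19 mm.
M_n = T(d − a/2) = 1884.1 kN × (535 − 66.595) mm = 882.52 kN·m.

M_n ≈ 883 kN·m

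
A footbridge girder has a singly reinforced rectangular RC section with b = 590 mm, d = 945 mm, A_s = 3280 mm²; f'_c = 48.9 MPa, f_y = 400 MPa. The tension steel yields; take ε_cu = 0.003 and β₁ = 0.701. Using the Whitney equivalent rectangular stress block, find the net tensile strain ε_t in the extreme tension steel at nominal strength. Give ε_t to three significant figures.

a = A_s f_y/(0.85 f'_c b) = 53.50 mm.
β₁ = 0.701, so c = a/β₁ = 53.50/0.701 = 76.32 mm.
From the linear strain diagram with ε_cu = 0.003: ε_t = 0.003 (d − c)/c = 0.003 × (945 − 76.32)/76.32 = 0.0341.
Since ε_t ≥ 0.005, the section is tension-controlled.

ε_t ≈ 0.0341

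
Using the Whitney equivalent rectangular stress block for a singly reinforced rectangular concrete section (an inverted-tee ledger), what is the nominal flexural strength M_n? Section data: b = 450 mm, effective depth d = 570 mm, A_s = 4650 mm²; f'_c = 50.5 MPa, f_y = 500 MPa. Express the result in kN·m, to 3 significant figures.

T = A_s f_y = 4650 × 500 = 2325000 N = 2325 kN.
From C = T: a = T/(0.85 f'_c b) = 2325000/(0.85 × 50.5 × 450) = 120.36 mm.
M_n = T(d − a/2) = 2325 kN × (570 − 60.18) mm = 1185.33 kN·m.

M_n ≈ 1190 kN·m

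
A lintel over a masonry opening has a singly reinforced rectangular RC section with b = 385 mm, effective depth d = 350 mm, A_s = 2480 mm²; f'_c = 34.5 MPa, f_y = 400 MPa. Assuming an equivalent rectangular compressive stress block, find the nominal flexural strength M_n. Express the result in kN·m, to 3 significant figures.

M_n ≈ 304 kN·m

T = A_s f_y = 2480 × 400 = 992000 N = 992 kN.
From C = T: a = T/(0.85 f'_c b) = 992000/(0.85 × 34.5 × 385) = 87.86 mm.
M_n = T(d − a/2) = 992 kN × (350 − 43.93) mm = 303.62 kN·m.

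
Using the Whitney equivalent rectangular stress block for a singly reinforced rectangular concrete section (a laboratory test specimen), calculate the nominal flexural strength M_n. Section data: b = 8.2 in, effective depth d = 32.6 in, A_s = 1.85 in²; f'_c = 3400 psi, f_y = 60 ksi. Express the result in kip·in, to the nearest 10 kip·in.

M_n ≈ 3360 kip·in

T = A_s f_y = 1.85 × 60 = 111 kips.
a = T/(0.85 f'_c b) = 111/(0.85 × 3.4 × 8.2) = 4.684 in.
M_n = T(d − a/2) = 111 × (32.6 − 2.342) = 3358.6 kip·in.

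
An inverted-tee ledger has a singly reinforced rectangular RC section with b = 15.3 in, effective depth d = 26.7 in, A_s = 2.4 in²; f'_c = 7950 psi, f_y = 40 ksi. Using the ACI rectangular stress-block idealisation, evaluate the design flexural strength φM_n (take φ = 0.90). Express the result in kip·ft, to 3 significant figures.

φM_n ≈ 189 kip·ft

T = A_s f_y = 2.4 × 40 = 96 kips.
a = T/(0.85 f'_c b) = 96/(0.85 × 7.95 × 15.3) = 0.929 in.
M_n = T(d − a/2) = 96 × (26.7 − 0.4645) = 2518.6 kip·in = 2518.6/12 = 209.88 kip·ft.
φM_n = 0.90 × 209.88 = 188.89 kip·ft.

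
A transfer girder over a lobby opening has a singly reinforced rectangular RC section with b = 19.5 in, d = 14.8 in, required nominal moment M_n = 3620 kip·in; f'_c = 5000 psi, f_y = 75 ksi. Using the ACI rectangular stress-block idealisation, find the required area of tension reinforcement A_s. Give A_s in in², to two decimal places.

A_s ≈ 3.67 in²

From M_n = 0.85 f'_c a b (d − a/2):
a = d − √(d² − 2M_n/(0.85 f'_c b)) = 14.8 − √(14.8² − 2 × 3620/(0.85 × 5 × 19.5)) = 3.325 in.
A_s = 0.85 f'_c a b / f_y = 0.85 × 5 × 3.325 × 19.5 / 75 = 3.674 in².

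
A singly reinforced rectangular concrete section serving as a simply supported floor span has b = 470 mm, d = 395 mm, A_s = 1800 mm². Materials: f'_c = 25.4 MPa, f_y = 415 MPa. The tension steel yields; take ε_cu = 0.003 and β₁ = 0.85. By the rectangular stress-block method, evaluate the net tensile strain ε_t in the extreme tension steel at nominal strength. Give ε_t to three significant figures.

ε_t ≈ 0.0107

a = A_s f_y/(0.85 f'_c b) = 73.62 mm.
β₁ = 0.85, so c = a/β₁ = 73.62/0.85 = 86.61 mm.
From the linear strain diagram with ε_cu = 0.003: ε_t = 0.003 (d − c)/c = 0.003 × (395 − 86.61)/86.61 = 0.0107.
Since ε_t ≥ 0.005, the section is tension-controlled.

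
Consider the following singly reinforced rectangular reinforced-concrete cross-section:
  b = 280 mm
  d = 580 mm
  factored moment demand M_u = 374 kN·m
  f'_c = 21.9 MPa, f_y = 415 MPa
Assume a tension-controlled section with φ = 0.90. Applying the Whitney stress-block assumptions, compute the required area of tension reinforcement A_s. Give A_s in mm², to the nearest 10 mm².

M_n = M_u/φ = 374/0.90 = 415.556 kN·m.
With M_n = 0.85 f'_c a b (d − a/2), solve the quadratic for a:
a = d − √(d² − 2M_n/(0.85 f'_c b)) = 580 − √(580² − 2 × 415.556×10⁶/(0.85 × 21.9 × 280)) = 159.35 mm.
A_s = 0.85 f'_c a b / f_y = 0.85 × 21.9 × 159.35 × 280 / 415 = 2001.4 mm².

A_s ≈ 2000 mm²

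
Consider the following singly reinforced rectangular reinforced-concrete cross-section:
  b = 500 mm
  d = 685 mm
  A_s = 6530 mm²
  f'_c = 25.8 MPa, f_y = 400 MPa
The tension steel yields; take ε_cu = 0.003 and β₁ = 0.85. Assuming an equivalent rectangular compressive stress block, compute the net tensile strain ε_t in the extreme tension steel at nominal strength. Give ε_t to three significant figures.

ε_t ≈ 0.00433

a = A_s f_y/(0.85 f'_c b) = 238.21 mm.
β₁ = 0.85, so c = a/β₁ = 238.21/0.85 = 280.25 mm.
From the linear strain diagram with ε_cu = 0.003: ε_t = 0.003 (d − c)/c = 0.003 × (685 − 280.25)/280.25 = 0.00433.
ε_t is between 0.004 and 0.005 — transition zone.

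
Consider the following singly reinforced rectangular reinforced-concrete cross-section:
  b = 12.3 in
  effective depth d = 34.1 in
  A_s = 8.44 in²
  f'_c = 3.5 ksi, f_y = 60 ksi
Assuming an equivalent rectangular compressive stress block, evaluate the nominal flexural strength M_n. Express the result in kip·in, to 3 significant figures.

T = A_s f_y = 8.44 × 60 = 506.4 kips.
a = T/(0.85 f'_c b) = 506.4/(0.85 × 3.5 × 12.3) = 13.839 in.
M_n = T(d − a/2) = 506.4 × (34.1 − 6.9195) = 13764.2 kip·in.

M_n ≈ 13800 kip·in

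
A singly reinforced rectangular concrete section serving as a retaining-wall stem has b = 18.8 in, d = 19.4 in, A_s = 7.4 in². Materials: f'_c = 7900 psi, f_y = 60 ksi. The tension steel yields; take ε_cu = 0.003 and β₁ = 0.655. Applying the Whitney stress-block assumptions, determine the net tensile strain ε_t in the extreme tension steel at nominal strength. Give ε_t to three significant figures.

ε_t ≈ 0.00784

a = A_s f_y/(0.85 f'_c b) = 3.517 in.
β₁ = 0.655, so c = a/β₁ = 3.517/0.655 = 5.369 in.
From the linear strain diagram with ε_cu = 0.003: ε_t = 0.003 (d − c)/c = 0.003 × (19.4 − 5.369)/5.369 = 0.00784.
Since ε_t ≥ 0.005, the section is tension-controlled.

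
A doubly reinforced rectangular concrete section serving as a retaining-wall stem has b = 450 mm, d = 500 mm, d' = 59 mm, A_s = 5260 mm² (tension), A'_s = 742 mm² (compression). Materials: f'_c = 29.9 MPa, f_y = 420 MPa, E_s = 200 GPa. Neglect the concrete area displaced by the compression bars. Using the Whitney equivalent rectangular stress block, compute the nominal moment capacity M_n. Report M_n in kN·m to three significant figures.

Assume both tension and compression steel yield.
Net tension couple steel: A_s − A'_s = 4518 mm².
a = (A_s − A'_s) f_y / (0.85 f'_c b) = 1897560/(0.85 × 29.9 × 450) = 165.92 mm.
c = a/β₁ = 165.92/0.836 = 198.47 mm; ε'_s = 0.003(c − d')/c = 0.0021 ≥ f_y/E_s = 0.0021, so compression steel does yield.
M_n = (A_s − A'_s) f_y (d − a/2) + A'_s f_y (d − d') = [1897560 × (500 − 82.96) + 311640 × (500 − 59)] × 10⁻⁶ = 791.36 + 137.43 = 928.79 kN·m.

M_n ≈ 929 kN·m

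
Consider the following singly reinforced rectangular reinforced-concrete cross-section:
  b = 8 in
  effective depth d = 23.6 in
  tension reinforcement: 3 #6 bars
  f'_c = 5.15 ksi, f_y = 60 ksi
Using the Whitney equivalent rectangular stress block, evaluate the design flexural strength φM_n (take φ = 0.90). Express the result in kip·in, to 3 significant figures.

φM_n ≈ 1600 kip·in

A_s = 3 × 0.44 = 1.32 in².
T = A_s f_y = 1.32 × 60 = 79.2 kips.
a = T/(0.85 f'_c b) = 79.2/(0.85 × 5.15 × 8) = 2.262 in.
M_n = T(d − a/2) = 79.2 × (23.6 − 1.131) = 1779.5 kip·in.
φM_n = 0.90 × 1779.5 = 1601.6 kip·in.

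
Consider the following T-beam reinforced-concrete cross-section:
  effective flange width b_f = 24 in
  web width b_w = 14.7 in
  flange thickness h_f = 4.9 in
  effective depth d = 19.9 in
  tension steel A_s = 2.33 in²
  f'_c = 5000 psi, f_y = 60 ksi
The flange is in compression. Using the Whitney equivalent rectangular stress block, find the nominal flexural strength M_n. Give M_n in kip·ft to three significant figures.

Tension: T = A_s f_y = 2.33 × 60 = 139.8 kips.
Try a within the flange: a = T/(0.85 f'_c b_f) = 139.8/(0.85 × 5 × 24) = 1.371 in.
Since a = 1.371 ≤ h_f = 4.9 in, the stress block lies entirely in the flange; analyse as a rectangular beam of width b_f.
M_n = T(d − a/2) = 139.8 × (19.9 − 0.6855) = 2686.2 kip·in.
M_n = 2686.2/12 = 223.85 kip·ft.

M_n ≈ 224 kip·ft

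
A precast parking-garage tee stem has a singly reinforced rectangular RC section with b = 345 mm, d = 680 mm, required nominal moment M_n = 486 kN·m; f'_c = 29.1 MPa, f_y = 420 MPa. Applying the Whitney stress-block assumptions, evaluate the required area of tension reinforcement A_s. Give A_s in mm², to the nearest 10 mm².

A_s ≈ 1820 mm²

With M_n = 0.85 f'_c a b (d − a/2), solve the quadratic for a:
a = d − √(d² − 2M_n/(0.85 f'_c b)) = 680 − √(680² − 2 × 486×10⁶/(0.85 × 29.1 × 345)) = 89.66 mm.
A_s = 0.85 f'_c a b / f_y = 0.85 × 29.1 × 89.66 × 345 / 420 = 1821.7 mm².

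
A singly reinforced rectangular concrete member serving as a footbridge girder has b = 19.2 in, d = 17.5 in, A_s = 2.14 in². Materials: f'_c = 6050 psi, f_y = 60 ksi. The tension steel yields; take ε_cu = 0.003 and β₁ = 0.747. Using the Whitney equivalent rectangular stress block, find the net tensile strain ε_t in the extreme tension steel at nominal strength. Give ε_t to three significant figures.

a = A_s f_y/(0.85 f'_c b) = 1.300 in.
β₁ = 0.747, so c = a/β₁ = 1.300/0.747 = 1.740 in.
From the linear strain diagram with ε_cu = 0.003: ε_t = 0.003 (d − c)/c = 0.003 × (17.5 − 1.740)/1.740 = 0.0272.
Since ε_t ≥ 0.005, the section is tension-controlled.

ε_t ≈ 0.0272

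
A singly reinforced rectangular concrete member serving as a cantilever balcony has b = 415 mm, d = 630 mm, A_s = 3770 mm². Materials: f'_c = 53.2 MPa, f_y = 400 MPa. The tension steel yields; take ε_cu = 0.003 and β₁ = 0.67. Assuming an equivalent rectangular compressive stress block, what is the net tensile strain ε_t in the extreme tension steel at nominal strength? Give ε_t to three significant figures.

a = A_s f_y/(0.85 f'_c b) = 80.36 mm.
β₁ = 0.67, so c = a/β₁ = 80.36/0.67 = 119.94 mm.
From the linear strain diagram with ε_cu = 0.003: ε_t = 0.003 (d − c)/c = 0.003 × (630 − 119.94)/119.94 = 0.0128.
Since ε_t ≥ 0.005, the section is tension-controlled.

ε_t ≈ 0.0128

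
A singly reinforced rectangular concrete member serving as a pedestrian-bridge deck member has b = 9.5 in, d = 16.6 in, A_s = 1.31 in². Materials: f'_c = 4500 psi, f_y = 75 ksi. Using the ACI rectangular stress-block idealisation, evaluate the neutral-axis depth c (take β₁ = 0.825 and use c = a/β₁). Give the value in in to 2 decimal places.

T = A_s f_y = 1.31 × 75 = 98.25 kips.
a = T/(0.85 f'_c b) = 98.25/(0.85 × 4.5 × 9.5) = 2.7038 in.
With β₁ = 0.825, c = a/β₁ = 2.7038/0.825 = 3.28 in.

c ≈ 3.28 in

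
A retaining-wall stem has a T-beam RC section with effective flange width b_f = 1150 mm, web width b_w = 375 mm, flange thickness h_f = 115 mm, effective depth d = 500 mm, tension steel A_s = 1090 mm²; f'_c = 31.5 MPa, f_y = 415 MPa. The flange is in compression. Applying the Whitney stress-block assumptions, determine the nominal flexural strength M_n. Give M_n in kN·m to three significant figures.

M_n ≈ 223 kN·m

Tension: T = A_s f_y = 1090 × 415 = 452350 N.
Try a within the flange: a = T/(0.85 f'_c b_f) = 452350/(0.85 × 31.5 × 1150) = 14.69 mm.
Since a = 14.69 ≤ h_f = 115 mm, the stress block lies entirely in the flange; analyse as a rectangular beam of width b_f.
M_n = T(d − a/2) = 452350 × (500 − 7.345) = 222.85 × 10⁶ N·mm.
M_n = 222.85 kN·m.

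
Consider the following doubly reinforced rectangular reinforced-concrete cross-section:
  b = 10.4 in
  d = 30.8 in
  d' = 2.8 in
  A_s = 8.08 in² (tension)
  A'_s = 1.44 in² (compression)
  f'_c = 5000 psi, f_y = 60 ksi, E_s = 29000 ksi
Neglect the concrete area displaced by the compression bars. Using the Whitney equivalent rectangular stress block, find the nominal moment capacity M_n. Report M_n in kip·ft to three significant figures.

Assume both steels yield.
a = (A_s − A'_s) f_y/(0.85 f'_c b) = (8.08 − 1.44) × 60/(0.85 × 5 × 10.4) = 9.014 in.
c = a/β₁ = 9.014/0.8 = 11.268 in; ε'_s = 0.003(c − d')/c = 0.0023 ≥ ε_y = 0.0021, so the compression steel yields.
M_n = (A_s − A'_s) f_y (d − a/2) + A'_s f_y (d − d') = 398.4 × (30.8 − 4.507) + 86.4 × (30.8 − 2.8) = 10475.1 + 2419.2 = 12894.3 kip·in = 12894.3/12 = 1074.53 kip·ft.

M_n ≈ 1070 kip·ft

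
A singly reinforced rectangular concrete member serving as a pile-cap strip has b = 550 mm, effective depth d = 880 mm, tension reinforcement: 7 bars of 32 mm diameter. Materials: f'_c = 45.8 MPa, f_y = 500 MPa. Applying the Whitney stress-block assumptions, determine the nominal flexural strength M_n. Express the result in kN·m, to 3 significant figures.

M_n ≈ 2290 kN·m

A_s = 7 × 804 = 5628 mm².
T = A_s f_y = 5628 × 500 = 2814000 N = 2814 kN.
From C = T: a = T/(0.85 f'_c b) = 2814000/(0.85 × 45.8 × 550) = 131.42 mm.
M_n = T(d − a/2) = 2814 kN × (880 − 65.71) mm = 2291.41 kN·m.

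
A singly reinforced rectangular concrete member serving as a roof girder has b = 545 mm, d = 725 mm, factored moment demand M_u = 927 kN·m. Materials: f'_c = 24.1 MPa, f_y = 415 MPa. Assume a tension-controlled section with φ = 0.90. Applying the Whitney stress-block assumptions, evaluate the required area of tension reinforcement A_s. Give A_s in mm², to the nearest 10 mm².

M_n = M_u/φ = 927/0.90 = 1030 kN·m.
With M_n = 0.85 f'_c a b (d − a/2), solve the quadratic for a:
a = d − √(d² − 2M_n/(0.85 f'_c b)) = 725 − √(725² − 2 × 1030×10⁶/(0.85 × 24.1 × 545)) = 140.95 mm.
A_s = 0.85 f'_c a b / f_y = 0.85 × 24.1 × 140.95 × 545 / 415 = 3791.8 mm².

A_s ≈ 3790 mm²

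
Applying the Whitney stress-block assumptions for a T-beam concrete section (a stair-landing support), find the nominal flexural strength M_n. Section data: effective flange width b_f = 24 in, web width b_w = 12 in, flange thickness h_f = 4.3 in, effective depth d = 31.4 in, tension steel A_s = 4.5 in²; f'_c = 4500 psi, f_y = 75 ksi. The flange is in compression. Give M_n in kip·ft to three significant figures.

M_n ≈ 831 kip·ft

Tension: T = A_s f_y = 4.5 × 75 = 337.5 kips.
Try a within the flange: a = T/(0.85 f'_c b_f) = 337.5/(0.85 × 4.5 × 24) = 3.676 in.
Since a = 3.676 ≤ h_f = 4.3 in, the stress block lies entirely in the flange; analyse as a rectangular beam of width b_f.
M_n = T(d − a/2) = 337.5 × (31.4 − 1.838) = 9977.2 kip·in.
M_n = 9977.2/12 = 831.43 kip·ft.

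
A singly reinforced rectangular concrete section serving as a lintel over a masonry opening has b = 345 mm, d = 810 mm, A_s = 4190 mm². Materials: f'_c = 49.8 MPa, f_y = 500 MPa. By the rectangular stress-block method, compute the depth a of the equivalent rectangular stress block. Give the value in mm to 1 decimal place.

a ≈ 143.5 mm

T = A_s f_y = 4190 × 500 = 2095000 N = 2095 kN.
Setting C = 0.85 f'_c a b equal to T: a = 2095000/(0.85 × 49.8 × 345) = 143.5 mm.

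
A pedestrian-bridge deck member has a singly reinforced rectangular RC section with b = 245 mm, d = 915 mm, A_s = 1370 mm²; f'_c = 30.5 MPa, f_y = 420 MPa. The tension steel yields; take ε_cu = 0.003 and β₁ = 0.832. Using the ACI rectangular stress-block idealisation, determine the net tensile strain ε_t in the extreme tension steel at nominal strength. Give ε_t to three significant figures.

a = A_s f_y/(0.85 f'_c b) = 90.59 mm.
β₁ = 0.832, so c = a/β₁ = 90.59/0.832 = 108.88 mm.
From the linear strain diagram with ε_cu = 0.003: ε_t = 0.003 (d − c)/c = 0.003 × (915 − 108.88)/108.88 = 0.0222.
Since ε_t ≥ 0.005, the section is tension-controlled.

ε_t ≈ 0.0222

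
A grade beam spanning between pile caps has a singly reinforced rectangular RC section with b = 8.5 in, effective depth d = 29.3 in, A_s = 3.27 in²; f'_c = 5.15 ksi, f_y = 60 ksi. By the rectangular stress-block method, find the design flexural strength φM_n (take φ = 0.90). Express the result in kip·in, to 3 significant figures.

φM_n ≈ 4710 kip·in

T = A_s f_y = 3.27 × 60 = 196.2 kips.
a = T/(0.85 f'_c b) = 196.2/(0.85 × 5.15 × 8.5) = 5.273 in.
M_n = T(d − a/2) = 196.2 × (29.3 − 2.6365) = 5231.4 kip·in.
φM_n = 0.90 × 5231.4 = 4708.3 kip·in.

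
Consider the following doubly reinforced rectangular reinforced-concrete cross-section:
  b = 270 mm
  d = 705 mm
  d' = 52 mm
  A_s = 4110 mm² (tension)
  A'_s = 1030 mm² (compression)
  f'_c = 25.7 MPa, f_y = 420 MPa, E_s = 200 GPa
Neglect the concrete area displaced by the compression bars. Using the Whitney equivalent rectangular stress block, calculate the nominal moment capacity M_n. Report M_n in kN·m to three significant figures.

Assume both tension and compression steel yield.
Net tension couple steel: A_s − A'_s = 3080 mm².
a = (A_s − A'_s) f_y / (0.85 f'_c b) = 1293600/(0.85 × 25.7 × 270) = 219.32 mm.
c = a/β₁ = 219.32/0.85 = 258.02 mm; ε'_s = 0.003(c − d')/c = 0.0024 ≥ f_y/E_s = 0.0021, so compression steel does yield.
M_n = (A_s − A'_s) f_y (d − a/2) + A'_s f_y (d − d') = [1293600 × (705 − 109.66) + 432600 × (705 − 52)] × 10⁻⁶ = 770.13 + 282.49 = 1052.62 kN·m.

M_n ≈ 1050 kN·m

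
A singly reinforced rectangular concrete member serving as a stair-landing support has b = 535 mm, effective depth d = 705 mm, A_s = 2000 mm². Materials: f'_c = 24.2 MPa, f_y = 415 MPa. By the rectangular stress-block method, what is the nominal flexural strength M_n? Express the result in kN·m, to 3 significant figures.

M_n ≈ 554 kN·m

T = A_s f_y = 2000 × 415 = 830000 N = 830 kN.
From C = T: a = T/(0.85 f'_c b) = 830000/(0.85 × 24.2 × 535) = 75.42 mm.
M_n = T(d − a/2) = 830 kN × (705 − 37.71) mm = 553.85 kN·m.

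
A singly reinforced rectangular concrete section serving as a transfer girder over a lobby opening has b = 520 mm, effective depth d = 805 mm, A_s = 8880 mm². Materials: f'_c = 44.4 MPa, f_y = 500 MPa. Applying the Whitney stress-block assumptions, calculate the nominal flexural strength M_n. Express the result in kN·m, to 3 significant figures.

M_n ≈ 3070 kN·m

T = A_s f_y = 8880 × 500 = 4440000 N = 4440 kN.
From C = T: a = T/(0.85 f'_c b) = 4440000/(0.85 × 44.4 × 520) = 226.24 mm.
M_n = T(d − a/2) = 4440 kN × (805 − 113.12) mm = 3071.95 kN·m.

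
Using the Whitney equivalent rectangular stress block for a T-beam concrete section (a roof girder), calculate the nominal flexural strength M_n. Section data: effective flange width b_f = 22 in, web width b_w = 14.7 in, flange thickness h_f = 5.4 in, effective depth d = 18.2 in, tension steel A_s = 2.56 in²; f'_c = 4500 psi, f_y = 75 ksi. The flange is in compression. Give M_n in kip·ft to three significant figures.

M_n ≈ 273 kip·ft

Tension: T = A_s f_y = 2.56 × 75 = 192 kips.
Try a within the flange: a = T/(0.85 f'_c b_f) = 192/(0.85 × 4.5 × 22) = 2.282 in.
Since a = 2.282 ≤ h_f = 5.4 in, the stress block lies entirely in the flange; analyse as a rectangular beam of width b_f.
M_n = T(d − a/2) = 192 × (18.2 − 1.141) = 3275.3 kip·in.
M_n = 3275.3/12 = 272.94 kip·ft.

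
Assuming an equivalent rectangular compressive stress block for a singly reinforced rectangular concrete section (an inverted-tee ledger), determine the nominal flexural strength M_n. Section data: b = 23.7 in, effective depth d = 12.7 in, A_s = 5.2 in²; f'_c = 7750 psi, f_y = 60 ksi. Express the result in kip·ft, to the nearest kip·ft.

M_n ≈ 304 kip·ft

T = A_s f_y = 5.2 × 60 = 312 kips.
a = T/(0.85 f'_c b) = 312/(0.85 × 7.75 × 23.7) = 1.998 in.
M_n = T(d − a/2) = 312 × (12.7 − 0.999) = 3650.7 kip·in = 3650.7/12 = 304.23 kip·ft.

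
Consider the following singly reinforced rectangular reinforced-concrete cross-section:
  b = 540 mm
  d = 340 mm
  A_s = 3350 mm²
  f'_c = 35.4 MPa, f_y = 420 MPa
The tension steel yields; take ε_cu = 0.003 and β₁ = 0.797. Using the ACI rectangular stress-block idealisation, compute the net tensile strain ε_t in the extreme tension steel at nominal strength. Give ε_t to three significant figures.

ε_t ≈ 0.00639

a = A_s f_y/(0.85 f'_c b) = 86.59 mm.
β₁ = 0.797, so c = a/β₁ = 86.59/0.797 = 108.64 mm.
From the linear strain diagram with ε_cu = 0.003: ε_t = 0.003 (d − c)/c = 0.003 × (340 − 108.64)/108.64 = 0.00639.
Since ε_t ≥ 0.005, the section is tension-controlled.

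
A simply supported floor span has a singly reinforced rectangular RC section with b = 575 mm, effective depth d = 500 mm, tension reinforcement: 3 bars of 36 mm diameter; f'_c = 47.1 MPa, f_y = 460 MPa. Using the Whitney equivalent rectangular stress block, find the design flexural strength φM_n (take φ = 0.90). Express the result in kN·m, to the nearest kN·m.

A_s = 3 × 1018 = 3054 mm².
T = A_s f_y = 3054 × 460 = 1404840 N = 1404.84 kN.
From C = T: a = T/(0.85 f'_c b) = 1404840/(0.85 × 47.1 × 575) = 61.03 mm.
M_n = T(d − a/2) = 1404.84 kN × (500 − 30.515) mm = 659.55 kN·m.
φM_n = 0.90 × 659.55 = 593.60 kN·m.

φM_n ≈ 594 kN·m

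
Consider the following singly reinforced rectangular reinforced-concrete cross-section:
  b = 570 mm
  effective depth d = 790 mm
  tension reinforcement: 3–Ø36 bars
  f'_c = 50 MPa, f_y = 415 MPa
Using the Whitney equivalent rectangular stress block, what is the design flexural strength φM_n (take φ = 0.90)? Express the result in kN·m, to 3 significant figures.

A_s = 3 × 1018 = 3054 mm².
T = A_s f_y = 3054 × 415 = 1267410 N = 1267.41 kN.
From C = T: a = T/(0.85 f'_c b) = 1267410/(0.85 × 50 × 570) = 52.32 mm.
M_n = T(d − a/2) = 1267.41 kN × (790 − 26.16) mm = 968.10 kN·m.
φM_n = 0.90 × 968.10 = 871.29 kN·m.

φM_n ≈ 871 kN·m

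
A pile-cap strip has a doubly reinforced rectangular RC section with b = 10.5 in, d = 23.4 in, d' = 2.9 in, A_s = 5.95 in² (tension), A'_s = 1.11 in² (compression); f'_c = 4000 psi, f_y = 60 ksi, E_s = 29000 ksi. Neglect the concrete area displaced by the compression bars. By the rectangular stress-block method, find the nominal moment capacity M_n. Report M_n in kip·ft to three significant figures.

Assume both steels yield.
a = (A_s − A'_s) f_y/(0.85 f'_c b) = (5.95 − 1.11) × 60/(0.85 × 4 × 10.5) = 8.134 in.
c = a/β₁ = 8.134/0.85 = 9.569 in; ε'_s = 0.003(c − d')/c = 0.0021 ≥ ε_y = 0.0021, so the compression steel yields.
M_n = (A_s − A'_s) f_y (d − a/2) + A'_s f_y (d − d') = 290.4 × (23.4 − 4.067) + 66.6 × (23.4 − 2.9) = 5614.3 + 1365.3 = 6979.6 kip·in = 6979.6/12 = 581.63 kip·ft.

M_n ≈ 582 kip·ft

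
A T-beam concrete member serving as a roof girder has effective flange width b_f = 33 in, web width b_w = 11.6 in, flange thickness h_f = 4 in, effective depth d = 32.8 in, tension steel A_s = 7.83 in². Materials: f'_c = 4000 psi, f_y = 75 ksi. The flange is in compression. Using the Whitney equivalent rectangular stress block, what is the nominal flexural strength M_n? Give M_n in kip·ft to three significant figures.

Tension: T = A_s f_y = 7.83 × 75 = 587.25 kips.
Try a within the flange: a = T/(0.85 f'_c b_f) = 587.25/(0.85 × 4 × 33) = 5.234 in.
a = 5.234 > h_f = 4 in: the block extends into the web. Split into flange-overhang and web parts.
C_f = 0.85 f'_c (b_f − b_w) h_f = 0.85 × 4 × (33 − 11.6) × 4 = 291.0 kips.
Remaining web compression depth: a_w = (T − C_f)/(0.85 f'_c b_w) = (587.25 − 291.0)/(0.85 × 4 × 11.6) = 7.511 in.
M_n = C_f(d − h_f/2) + (T − C_f)(d − a_w/2) = 291.0 × (32.8 − 2) + 296.25 × (32.8 − 3.7555) = 8962.8 + 8604.4 = 17567.2 kip·in.
M_n = 17567.2/12 = 1463.93 kip·ft.

M_n ≈ 1460 kip·ft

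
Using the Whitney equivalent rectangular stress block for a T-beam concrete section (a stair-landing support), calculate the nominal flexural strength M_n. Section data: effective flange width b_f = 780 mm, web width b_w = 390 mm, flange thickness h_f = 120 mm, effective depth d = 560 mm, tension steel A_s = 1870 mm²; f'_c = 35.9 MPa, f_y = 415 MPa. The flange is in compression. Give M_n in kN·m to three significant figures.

Tension: T = A_s f_y = 1870 × 415 = 776050 N.
Try a within the flange: a = T/(0.85 f'_c b_f) = 776050/(0.85 × 35.9 × 780) = 32.60 mm.
Since a = 32.60 ≤ h_f = 120 mm, the stress block lies entirely in the flange; analyse as a rectangular beam of width b_f.
M_n = T(d − a/2) = 776050 × (560 − 16.3) = 421.94 × 10⁶ N·mm.
M_n = 421.94 kN·m.

M_n ≈ 422 kN·m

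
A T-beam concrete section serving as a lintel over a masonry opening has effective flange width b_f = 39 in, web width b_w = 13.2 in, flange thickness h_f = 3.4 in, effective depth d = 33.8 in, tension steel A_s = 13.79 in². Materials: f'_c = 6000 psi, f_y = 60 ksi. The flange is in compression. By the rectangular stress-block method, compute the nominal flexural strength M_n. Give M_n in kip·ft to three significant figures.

M_n ≈ 2180 kip·ft

Tension: T = A_s f_y = 13.79 × 60 = 827.4 kips.
Try a within the flange: a = T/(0.85 f'_c b_f) = 827.4/(0.85 × 6 × 39) = 4.160 in.
a = 4.160 > h_f = 3.4 in: the block extends into the web. Split into flange-overhang and web parts.
C_f = 0.85 f'_c (b_f − b_w) h_f = 0.85 × 6 × (39 − 13.2) × 3.4 = 447.4 kips.
Remaining web compression depth: a_w = (T − C_f)/(0.85 f'_c b_w) = (827.4 − 447.4)/(0.85 × 6 × 13.2) = 5.645 in.
M_n = C_f(d − h_f/2) + (T − C_f)(d − a_w/2) = 447.4 × (33.8 − 1.7) + 380 × (33.8 − 2.8225) = 14361.5 + 11771.5 = 26133.0 kip·in.
M_n = 26133.0/12 = 2177.75 kip·ft.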